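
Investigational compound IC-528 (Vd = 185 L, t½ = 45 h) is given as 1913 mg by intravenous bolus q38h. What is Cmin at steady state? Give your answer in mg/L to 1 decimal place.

k = ln2/t½ = ln2/45 ≈ 0.015403 h⁻¹; fraction remaining f = e^(−kτ) = e^(−0.015403×38) ≈ 0.5569.
Each bolus raises the concentration by D/Vd = 1913/185 ≈ 10.341 mg/L.
Steady-state trough Cmin,ss = C₀·f/(1−f) ≈ 10.341 × 0.5569/0.4431 ≈ 12.997 mg/L.

13.0 mg/L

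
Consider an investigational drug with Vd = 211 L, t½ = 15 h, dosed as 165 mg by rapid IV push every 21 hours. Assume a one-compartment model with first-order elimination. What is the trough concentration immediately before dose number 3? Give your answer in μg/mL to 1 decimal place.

f = (1/2)^(τ/t½) = (1/2)^(21/15) ≈ 0.3789.
C₀ = D/Vd = 165/211 ≈ 0.782 μg/mL.
Before the 3rd dose, 2 doses have been given. Superposition: Cmin = C₀·(f + f²).
≈ 0.782 × (0.3789 + 0.1436) ≈ 0.782 × 0.5225 ≈ 0.409 μg/mL.

0.4 μg/mL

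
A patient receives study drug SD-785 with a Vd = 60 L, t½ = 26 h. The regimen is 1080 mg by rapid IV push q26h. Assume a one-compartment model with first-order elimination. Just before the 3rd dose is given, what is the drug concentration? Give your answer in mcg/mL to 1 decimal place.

f = (1/2)^(τ/t½) = (1/2)^(26/26) ≈ 0.5000.
C₀ = D/Vd = 1080/60 ≈ 18.000 mcg/mL.
Before the 3rd dose, 2 doses have been given. Superposition: Cmin = C₀·(f + f²).
≈ 18.000 × (0.5000 + 0.2500) ≈ 18.000 × 0.7500 ≈ 13.500 mcg/mL.

13.5 mcg/mL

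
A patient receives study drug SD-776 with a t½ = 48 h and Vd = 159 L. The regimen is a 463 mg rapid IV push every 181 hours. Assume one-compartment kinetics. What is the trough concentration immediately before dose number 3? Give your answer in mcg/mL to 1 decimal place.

0.2 mcg/mL

f = (1/2)^(τ/t½) = (1/2)^(181/48) ≈ 0.0733.
C₀ = D/Vd = 463/159 ≈ 2.912 mcg/mL.
Before the 3rd dose, 2 doses have been given. Superposition: Cmin = C₀·(f + f²).
≈ 2.912 × (0.0733 + 0.0054) ≈ 2.912 × 0.0787 ≈ 0.229 mcg/mL.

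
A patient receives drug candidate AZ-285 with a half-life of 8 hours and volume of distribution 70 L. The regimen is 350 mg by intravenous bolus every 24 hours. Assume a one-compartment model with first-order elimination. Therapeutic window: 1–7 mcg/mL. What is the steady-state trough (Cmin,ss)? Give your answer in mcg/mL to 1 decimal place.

0.7 mcg/mL

The dosing interval is 3 half-lives, so f = 2^(−3) = 0.125.
At steady state, R = 1/(1 − 0.125) = 8/7.
Single-dose peak C₀ = D/Vd = 350/70 = 5 mcg/mL.
Steady-state peak Cmax,ss = C₀·R = 5 × 8/7 ≈ 5.714 mcg/mL.
Steady-state trough Cmin,ss = Cmax,ss·f ≈ 5.714 × 0.125 ≈ 0.714 mcg/mL.
Trough 0.7 mcg/mL vs MEC 1 mcg/mL: subtherapeutic.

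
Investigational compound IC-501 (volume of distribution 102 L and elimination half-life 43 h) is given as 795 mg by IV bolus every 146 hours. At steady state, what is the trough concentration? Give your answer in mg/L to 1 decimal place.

k = ln2/t½ = ln2/43 ≈ 0.016120 h⁻¹; fraction remaining f = e^(−kτ) = e^(−0.016120×146) ≈ 0.0950.
At steady state, accumulation factor R = 1/(1 − e^(−kτ)) ≈ 1.1050.
Single-dose peak C₀ = D/Vd = 795/102 ≈ 7.794 mg/L.
Cmax,ss = C₀/(1 − f) ≈ 7.794/0.9050 ≈ 8.612 mg/L.
Steady-state trough Cmin,ss = Cmax,ss·f ≈ 8.612 × 0.0950 ≈ 0.818 mg/L.

0.8 mg/L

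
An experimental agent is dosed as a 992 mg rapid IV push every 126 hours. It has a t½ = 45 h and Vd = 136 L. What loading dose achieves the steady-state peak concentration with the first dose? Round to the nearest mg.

f = (1/2)^(126/45) ≈ 0.143587; accumulation ratio R = 1/(1−f) ≈ 1.16766.
Loading dose to hit Cmax,ss on first dose: D_load = D_maint·R ≈ 992 × 1.16766 ≈ 1158.32 mg.

1158 mg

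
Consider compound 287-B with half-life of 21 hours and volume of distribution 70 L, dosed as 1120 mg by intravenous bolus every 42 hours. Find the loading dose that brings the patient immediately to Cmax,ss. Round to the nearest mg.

1493 mg

f = (1/2)^(42/21) ≈ 0.250000; accumulation ratio R = 1/(1−f) ≈ 1.33333.
Loading dose to hit Cmax,ss on first dose: D_load = D_maint·R ≈ 1120 × 1.33333 ≈ 1493.33 mg.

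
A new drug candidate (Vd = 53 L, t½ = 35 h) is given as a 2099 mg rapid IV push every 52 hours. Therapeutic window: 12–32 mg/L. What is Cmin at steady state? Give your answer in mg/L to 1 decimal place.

22.0 mg/L

τ/t½ = 52/35 ≈ 1.4857, so fraction remaining f = (1/2)^(52/35) ≈ 0.3571.
Accumulation ratio R = 1/(1 − f) ≈ 1/0.6429 ≈ 1.5555.
Single-dose peak C₀ = D/Vd = 2099/53 ≈ 39.604 mg/L.
Steady-state peak Cmax,ss = C₀·R ≈ 39.604 × 1.5555 ≈ 61.604 mg/L.
One interval later, Cmin,ss = Cmax,ss·e^(−kτ) ≈ 61.604 × 0.3571 ≈ 21.999 mg/L.
Trough 22.0 mg/L vs MEC 12 mg/L: adequate.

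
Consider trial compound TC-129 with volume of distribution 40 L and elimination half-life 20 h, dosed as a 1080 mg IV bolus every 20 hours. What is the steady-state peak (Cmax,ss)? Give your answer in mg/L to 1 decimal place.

54.0 mg/L

τ = 20 h = 1 half-life, so f = (1/2)^1 = 0.5.
Accumulation ratio R = 1/(1 − f) = 1/0.5 = 2/1.
Single-dose peak C₀ = D/Vd = 1080/40 = 27 mg/L.
Steady-state peak Cmax,ss = C₀·R = 27 × 2/1 ≈ 54.000 mg/L.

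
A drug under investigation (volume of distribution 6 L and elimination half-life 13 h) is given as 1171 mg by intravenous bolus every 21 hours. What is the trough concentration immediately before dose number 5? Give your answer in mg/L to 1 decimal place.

f = (1/2)^(τ/t½) = (1/2)^(21/13) ≈ 0.3264.
C₀ = D/Vd = 1171/6 ≈ 195.167 mg/L.
Before the 5th dose, 4 doses have been given. Superposition: Cmin = C₀·(f + f² + … + f^4).
≈ 195.167 × (0.3264 + 0.1065 + 0.0348 + 0.0114) ≈ 195.167 × 0.4791 ≈ 93.505 mg/L.

93.5 mg/L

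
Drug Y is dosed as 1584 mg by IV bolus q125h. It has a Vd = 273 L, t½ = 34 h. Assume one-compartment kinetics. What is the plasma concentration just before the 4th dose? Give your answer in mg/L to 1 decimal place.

0.5 mg/L

f = (1/2)^(τ/t½) = (1/2)^(125/34) ≈ 0.0782.
C₀ = D/Vd = 1584/273 ≈ 5.802 mg/L.
Before the 4th dose, 3 doses have been given. Superposition: Cmin = C₀·(f + f² + … + f^3).
≈ 5.802 × (0.0782 + 0.0061 + 0.0005) ≈ 5.802 × 0.0848 ≈ 0.492 mg/L.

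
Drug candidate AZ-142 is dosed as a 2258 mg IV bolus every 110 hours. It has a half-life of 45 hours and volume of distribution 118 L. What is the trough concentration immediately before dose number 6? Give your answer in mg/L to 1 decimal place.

4.3 mg/L

f = (1/2)^(τ/t½) = (1/2)^(110/45) ≈ 0.1837.
C₀ = D/Vd = 2258/118 ≈ 19.136 mg/L.
Before the 6th dose, 5 doses have been given. Superposition: Cmin = C₀·(f + f² + … + f^5).
≈ 19.136 × (0.1837 + 0.0337 + 0.0062 + 0.0011 + 0.0002) ≈ 19.136 × 0.2249 ≈ 4.304 mg/L.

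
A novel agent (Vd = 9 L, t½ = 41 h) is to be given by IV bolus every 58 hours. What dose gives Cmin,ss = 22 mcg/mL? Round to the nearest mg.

τ/t½ = 58/41 ≈ 1.4146, so f = (1/2)^(58/41) ≈ 0.375105.
Cmin,ss = (D/Vd)·f/(1−f), so D = Cmin,ss·Vd·(1−f)/f.
D = 22 × 9 × (1−f)/f ≈ 22 × 9 × 1.66592 ≈ 329.85 mg.

330 mg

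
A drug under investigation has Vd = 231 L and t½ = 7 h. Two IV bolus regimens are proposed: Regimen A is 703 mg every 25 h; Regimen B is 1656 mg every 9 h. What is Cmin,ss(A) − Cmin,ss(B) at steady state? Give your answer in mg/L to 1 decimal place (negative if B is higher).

-4.7 mg/L

Regimen A: f = (1/2)^(25/7) ≈ 0.0841; Cmin,ss = (703/231)·f/(1−f) ≈ 0.279 mg/L.
Regimen B: f = (1/2)^(9/7) ≈ 0.4102; Cmin,ss = (1656/231)·f/(1−f) ≈ 4.986 mg/L.
Difference ≈ 0.279 − 4.986 ≈ -4.707 mg/L.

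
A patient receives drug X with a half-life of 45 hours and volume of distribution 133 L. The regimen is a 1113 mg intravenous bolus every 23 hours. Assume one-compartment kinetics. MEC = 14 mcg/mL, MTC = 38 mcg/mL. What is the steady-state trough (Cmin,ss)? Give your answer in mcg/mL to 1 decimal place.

19.7 mcg/mL

k = ln2/t½ = ln2/45 ≈ 0.015403 h⁻¹; fraction remaining f = e^(−kτ) = e^(−0.015403×23) ≈ 0.7017.
At steady state, accumulation factor R = 1/(1 − e^(−kτ)) ≈ 3.3523.
Single-dose peak C₀ = D/Vd = 1113/133 ≈ 8.368 mcg/mL.
Cmax,ss = C₀/(1 − f) ≈ 8.368/0.2983 ≈ 28.052 mcg/mL.
One interval later, Cmin,ss = Cmax,ss·e^(−kτ) ≈ 28.052 × 0.7017 ≈ 19.684 mcg/mL.
Trough 19.7 mcg/mL vs MEC 14 mcg/mL: adequate.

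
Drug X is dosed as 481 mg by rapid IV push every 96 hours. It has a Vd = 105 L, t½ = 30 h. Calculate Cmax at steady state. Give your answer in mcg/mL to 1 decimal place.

5.1 mcg/mL

τ/t½ = 96/30 ≈ 3.2, so fraction remaining f = (1/2)^(96/30) ≈ 0.1088.
Accumulation ratio R = 1/(1 − f) ≈ 1/0.8912 ≈ 1.1221.
Each bolus raises the concentration by D/Vd = 481/105 ≈ 4.581 mcg/mL.
Steady-state peak Cmax,ss = C₀·R ≈ 4.581 × 1.1221 ≈ 5.140 mcg/mL.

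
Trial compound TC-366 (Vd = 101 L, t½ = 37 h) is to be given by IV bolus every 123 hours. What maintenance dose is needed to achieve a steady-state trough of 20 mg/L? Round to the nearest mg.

τ/t½ = 123/37 ≈ 3.3243, so f = (1/2)^(123/37) ≈ 0.099834.
Cmin,ss = (D/Vd)·f/(1−f), so D = Cmin,ss·Vd·(1−f)/f.
D = 20 × 101 × (1−f)/f ≈ 20 × 101 × 9.01663 ≈ 18213.59 mg.

18214 mg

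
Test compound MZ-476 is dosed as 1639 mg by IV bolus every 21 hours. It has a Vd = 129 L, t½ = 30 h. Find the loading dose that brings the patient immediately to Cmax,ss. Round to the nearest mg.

4263 mg

f = (1/2)^(21/30) ≈ 0.615572; accumulation ratio R = 1/(1−f) ≈ 2.60127.
Loading dose to hit Cmax,ss on first dose: D_load = D_maint·R ≈ 1639 × 2.60127 ≈ 4263.48 mg.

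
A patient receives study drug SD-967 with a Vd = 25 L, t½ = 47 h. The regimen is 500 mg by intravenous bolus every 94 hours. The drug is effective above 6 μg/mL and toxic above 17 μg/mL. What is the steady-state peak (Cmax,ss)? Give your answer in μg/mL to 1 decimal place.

τ = 94 h = 2 half-lives, so f = (1/2)^2 = 0.25.
At steady state, R = 1/(1 − 0.25) = 4/3.
Single-dose peak C₀ = D/Vd = 500/25 = 20 μg/mL.
Steady-state peak Cmax,ss = C₀·R = 20 × 4/3 ≈ 26.667 μg/mL.
Peak 26.7 μg/mL vs MTC 17 μg/mL: exceeds toxic threshold.

26.7 μg/mL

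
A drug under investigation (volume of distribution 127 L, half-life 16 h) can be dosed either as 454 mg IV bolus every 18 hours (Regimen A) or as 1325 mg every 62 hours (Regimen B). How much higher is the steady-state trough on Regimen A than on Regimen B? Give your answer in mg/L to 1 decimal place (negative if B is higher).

Regimen A: f = (1/2)^(18/16) ≈ 0.4585; Cmin,ss = (454/127)·f/(1−f) ≈ 3.027 mg/L.
Regimen B: f = (1/2)^(62/16) ≈ 0.0682; Cmin,ss = (1325/127)·f/(1−f) ≈ 0.764 mg/L.
Difference ≈ 3.027 − 0.764 ≈ 2.263 mg/L.

2.3 mg/L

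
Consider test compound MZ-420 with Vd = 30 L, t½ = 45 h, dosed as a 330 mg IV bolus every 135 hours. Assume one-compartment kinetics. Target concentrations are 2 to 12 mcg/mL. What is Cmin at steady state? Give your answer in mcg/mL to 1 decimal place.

1.6 mcg/mL

The dosing interval is 3 half-lives, so f = 2^(−3) = 0.125.
Accumulation ratio R = 1/(1 − f) = 1/0.875 = 8/7.
Single-dose peak C₀ = D/Vd = 330/30 = 11 mcg/mL.
Steady-state peak Cmax,ss = C₀·R = 11 × 8/7 ≈ 12.571 mcg/mL.
Steady-state trough Cmin,ss = Cmax,ss·f ≈ 12.571 × 0.125 ≈ 1.571 mcg/mL.
Trough 1.6 mcg/mL vs MEC 2 mcg/mL: subtherapeutic.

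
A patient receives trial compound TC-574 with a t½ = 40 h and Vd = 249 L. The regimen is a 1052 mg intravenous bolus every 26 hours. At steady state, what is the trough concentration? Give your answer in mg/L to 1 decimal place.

τ/t½ = 26/40 ≈ 0.65, so fraction remaining f = (1/2)^(26/40) ≈ 0.6373.
Accumulation ratio R = 1/(1 − f) ≈ 1/0.3627 ≈ 2.7571.
Single-dose peak C₀ = D/Vd = 1052/249 ≈ 4.225 mg/L.
Steady-state peak Cmax,ss = C₀·R ≈ 4.225 × 2.7571 ≈ 11.649 mg/L.
Steady-state trough Cmin,ss = Cmax,ss·f ≈ 11.649 × 0.6373 ≈ 7.424 mg/L.

7.4 mg/L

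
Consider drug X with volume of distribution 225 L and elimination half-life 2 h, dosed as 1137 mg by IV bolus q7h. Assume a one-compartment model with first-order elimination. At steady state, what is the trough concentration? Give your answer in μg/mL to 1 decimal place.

0.5 μg/mL

τ/t½ = 7/2 ≈ 3.5, so fraction remaining f = (1/2)^(7/2) ≈ 0.0884.
At steady state, accumulation factor R = 1/(1 − e^(−kτ)) ≈ 1.0970.
Each bolus raises the concentration by D/Vd = 1137/225 ≈ 5.053 μg/mL.
Cmax,ss = C₀/(1 − f) ≈ 5.053/0.9116 ≈ 5.543 μg/mL.
Steady-state trough Cmin,ss = Cmax,ss·f ≈ 5.543 × 0.0884 ≈ 0.490 μg/mL.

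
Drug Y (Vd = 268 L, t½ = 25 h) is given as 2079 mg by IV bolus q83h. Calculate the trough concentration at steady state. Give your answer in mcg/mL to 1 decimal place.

Over one 83-h interval, 83/25 ≈ 3.32 half-lives elapse, leaving f ≈ 0.1001 of each dose.
Single-dose peak C₀ = D/Vd = 2079/268 ≈ 7.757 mcg/mL.
Steady-state trough Cmin,ss = C₀·f/(1−f) ≈ 7.757 × 0.1001/0.8999 ≈ 0.863 mcg/mL.

0.9 mcg/mL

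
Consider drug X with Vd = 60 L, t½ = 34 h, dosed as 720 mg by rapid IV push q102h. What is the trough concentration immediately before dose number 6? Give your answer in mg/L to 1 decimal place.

1.7 mg/L

f = (1/2)^(τ/t½) = (1/2)^(102/34) ≈ 0.1250.
C₀ = D/Vd = 720/60 ≈ 12.000 mg/L.
Before the 6th dose, 5 doses have been given. Superposition: Cmin = C₀·(f + f² + … + f^5).
≈ 12.000 × (0.1250 + 0.0156 + 0.0020 + 0.0002 + 0.0000) ≈ 12.000 × 0.1428 ≈ 1.714 mg/L.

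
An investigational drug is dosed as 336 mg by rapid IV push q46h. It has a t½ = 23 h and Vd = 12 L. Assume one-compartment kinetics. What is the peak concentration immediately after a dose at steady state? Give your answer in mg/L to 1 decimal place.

37.3 mg/L

The dosing interval is 2 half-lives, so f = 2^(−2) = 0.25.
At steady state, R = 1/(1 − 0.25) = 4/3.
Single-dose peak C₀ = D/Vd = 336/12 = 28 mg/L.
Steady-state peak Cmax,ss = C₀·R = 28 × 4/3 ≈ 37.333 mg/L.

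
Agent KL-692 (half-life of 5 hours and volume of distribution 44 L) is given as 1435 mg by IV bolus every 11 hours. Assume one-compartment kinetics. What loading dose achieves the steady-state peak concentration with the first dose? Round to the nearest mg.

f = (1/2)^(11/5) ≈ 0.217638; accumulation ratio R = 1/(1−f) ≈ 1.27818.
Loading dose to hit Cmax,ss on first dose: D_load = D_maint·R ≈ 1435 × 1.27818 ≈ 1834.19 mg.

1834 mg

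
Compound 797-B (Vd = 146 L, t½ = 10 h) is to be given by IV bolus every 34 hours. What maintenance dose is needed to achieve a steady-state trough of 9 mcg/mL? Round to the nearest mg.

τ/t½ = 34/10 ≈ 3.4, so f = (1/2)^(34/10) ≈ 0.094732.
Cmin,ss = (D/Vd)·f/(1−f), so D = Cmin,ss·Vd·(1−f)/f.
D = 9 × 146 × (1−f)/f ≈ 9 × 146 × 9.55610 ≈ 12556.72 mg.

12557 mg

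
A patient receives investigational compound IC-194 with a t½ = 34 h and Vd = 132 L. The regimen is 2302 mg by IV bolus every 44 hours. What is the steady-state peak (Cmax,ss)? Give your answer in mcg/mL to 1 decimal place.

29.4 mcg/mL

τ/t½ = 44/34 ≈ 1.2941, so fraction remaining f = (1/2)^(44/34) ≈ 0.4078.
At steady state, accumulation factor R = 1/(1 − e^(−kτ)) ≈ 1.6886.
Single-dose peak C₀ = D/Vd = 2302/132 ≈ 17.439 mcg/mL.
Steady-state peak Cmax,ss = C₀·R ≈ 17.439 × 1.6886 ≈ 29.447 mcg/mL.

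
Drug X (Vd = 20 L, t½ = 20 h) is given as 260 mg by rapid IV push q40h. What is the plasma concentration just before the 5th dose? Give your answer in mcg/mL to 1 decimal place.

f = (1/2)^(τ/t½) = (1/2)^(40/20) ≈ 0.2500.
C₀ = D/Vd = 260/20 ≈ 13.000 mcg/mL.
Before the 5th dose, 4 doses have been given. Superposition: Cmin = C₀·(f + f² + … + f^4).
≈ 13.000 × (0.2500 + 0.0625 + 0.0156 + 0.0039) ≈ 13.000 × 0.3320 ≈ 4.316 mcg/mL.

4.3 mcg/mL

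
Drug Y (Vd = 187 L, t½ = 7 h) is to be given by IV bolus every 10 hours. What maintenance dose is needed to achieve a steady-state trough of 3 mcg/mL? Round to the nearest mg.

τ/t½ = 10/7 ≈ 1.4286, so f = (1/2)^(10/7) ≈ 0.371499.
Cmin,ss = (D/Vd)·f/(1−f), so D = Cmin,ss·Vd·(1−f)/f.
D = 3 × 187 × (1−f)/f ≈ 3 × 187 × 1.69180 ≈ 949.10 mg.

949 mg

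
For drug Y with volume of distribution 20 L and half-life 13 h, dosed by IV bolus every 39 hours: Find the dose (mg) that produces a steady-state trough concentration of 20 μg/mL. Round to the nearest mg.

τ/t½ = 39/13 ≈ 3, so f = (1/2)^(39/13) ≈ 0.125000.
Cmin,ss = (D/Vd)·f/(1−f), so D = Cmin,ss·Vd·(1−f)/f.
D = 20 × 20 × (1−f)/f ≈ 20 × 20 × 7.00000 ≈ 2800.00 mg.

2800 mg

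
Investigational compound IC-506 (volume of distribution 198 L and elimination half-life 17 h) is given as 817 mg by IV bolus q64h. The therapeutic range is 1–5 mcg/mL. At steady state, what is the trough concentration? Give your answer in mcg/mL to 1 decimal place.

τ/t½ = 64/17 ≈ 3.7647, so fraction remaining f = (1/2)^(64/17) ≈ 0.0736.
Single-dose peak C₀ = D/Vd = 817/198 ≈ 4.126 mcg/mL.
Steady-state trough Cmin,ss = C₀·f/(1−f) ≈ 4.126 × 0.0736/0.9264 ≈ 0.328 mcg/mL.
Trough 0.3 mcg/mL vs MEC 1 mcg/mL: subtherapeutic.

0.3 mcg/mL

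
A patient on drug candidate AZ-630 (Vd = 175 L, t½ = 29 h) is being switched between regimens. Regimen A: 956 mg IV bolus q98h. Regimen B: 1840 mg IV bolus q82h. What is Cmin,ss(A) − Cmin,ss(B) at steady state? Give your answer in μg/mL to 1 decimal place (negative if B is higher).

Regimen A: f = (1/2)^(98/29) ≈ 0.0961; Cmin,ss = (956/175)·f/(1−f) ≈ 0.581 μg/mL.
Regimen B: f = (1/2)^(82/29) ≈ 0.1409; Cmin,ss = (1840/175)·f/(1−f) ≈ 1.724 μg/mL.
Difference ≈ 0.581 − 1.724 ≈ -1.143 μg/mL.

-1.1 μg/mL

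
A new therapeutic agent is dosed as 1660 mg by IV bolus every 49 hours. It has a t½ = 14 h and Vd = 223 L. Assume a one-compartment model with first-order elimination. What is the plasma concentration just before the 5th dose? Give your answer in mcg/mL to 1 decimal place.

f = (1/2)^(τ/t½) = (1/2)^(49/14) ≈ 0.0884.
C₀ = D/Vd = 1660/223 ≈ 7.444 mcg/mL.
Before the 5th dose, 4 doses have been given. Superposition: Cmin = C₀·(f + f² + … + f^4).
≈ 7.444 × (0.0884 + 0.0078 + 0.0007 + 0.0001) ≈ 7.444 × 0.0970 ≈ 0.722 mcg/mL.

0.7 mcg/mL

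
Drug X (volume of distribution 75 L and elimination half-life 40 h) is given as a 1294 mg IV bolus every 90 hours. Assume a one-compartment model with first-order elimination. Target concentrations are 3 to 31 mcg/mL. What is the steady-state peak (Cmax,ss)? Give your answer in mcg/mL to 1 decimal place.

k = ln2/t½ = ln2/40 ≈ 0.017329 h⁻¹; fraction remaining f = e^(−kτ) = e^(−0.017329×90) ≈ 0.2102.
Accumulation ratio R = 1/(1 − f) ≈ 1/0.7898 ≈ 1.2661.
Each bolus raises the concentration by D/Vd = 1294/75 ≈ 17.253 mcg/mL.
Cmax,ss = C₀/(1 − f) ≈ 17.253/0.7898 ≈ 21.845 mcg/mL.
Peak 21.8 mcg/mL vs MTC 31 mcg/mL: below toxic threshold.

21.8 mcg/mL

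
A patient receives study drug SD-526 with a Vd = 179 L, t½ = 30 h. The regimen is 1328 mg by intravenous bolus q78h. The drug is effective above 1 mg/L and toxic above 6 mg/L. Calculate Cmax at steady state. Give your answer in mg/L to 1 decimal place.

8.9 mg/L

k = ln2/t½ = ln2/30 ≈ 0.023105 h⁻¹; fraction remaining f = e^(−kτ) = e^(−0.023105×78) ≈ 0.1649.
At steady state, accumulation factor R = 1/(1 − e^(−kτ)) ≈ 1.1975.
Each bolus raises the concentration by D/Vd = 1328/179 ≈ 7.419 mg/L.
Steady-state peak Cmax,ss = C₀·R ≈ 7.419 × 1.1975 ≈ 8.884 mg/L.
Peak 8.9 mg/L vs MTC 6 mg/L: exceeds toxic threshold.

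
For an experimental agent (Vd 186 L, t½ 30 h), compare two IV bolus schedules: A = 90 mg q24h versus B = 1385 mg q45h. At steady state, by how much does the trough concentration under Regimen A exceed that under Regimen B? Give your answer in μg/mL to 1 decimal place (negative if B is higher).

-3.4 μg/mL

Regimen A: f = (1/2)^(24/30) ≈ 0.5743; Cmin,ss = (90/186)·f/(1−f) ≈ 0.653 μg/mL.
Regimen B: f = (1/2)^(45/30) ≈ 0.3536; Cmin,ss = (1385/186)·f/(1−f) ≈ 4.073 μg/mL.
Difference ≈ 0.653 − 4.073 ≈ -3.420 μg/mL.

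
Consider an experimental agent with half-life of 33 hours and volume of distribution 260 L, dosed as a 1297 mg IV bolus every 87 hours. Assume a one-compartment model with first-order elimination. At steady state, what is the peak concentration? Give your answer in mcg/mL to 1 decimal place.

5.9 mcg/mL

Over one 87-h interval, 87/33 ≈ 2.6364 half-lives elapse, leaving f ≈ 0.1608 of each dose.
Accumulation ratio R = 1/(1 − f) ≈ 1/0.8392 ≈ 1.1916.
Each bolus raises the concentration by D/Vd = 1297/260 ≈ 4.988 mcg/mL.
Steady-state peak Cmax,ss = C₀·R ≈ 4.988 × 1.1916 ≈ 5.944 mcg/mL.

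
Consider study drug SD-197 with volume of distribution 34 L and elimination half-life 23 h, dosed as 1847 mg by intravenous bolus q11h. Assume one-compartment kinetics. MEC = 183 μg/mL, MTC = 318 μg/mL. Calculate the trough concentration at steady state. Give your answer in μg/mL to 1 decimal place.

138.2 μg/mL

Over one 11-h interval, 11/23 ≈ 0.47826 half-lives elapse, leaving f ≈ 0.7178 of each dose.
Single-dose peak C₀ = D/Vd = 1847/34 ≈ 54.324 μg/mL.
Steady-state trough Cmin,ss = C₀·f/(1−f) ≈ 54.324 × 0.7178/0.2822 ≈ 138.178 μg/mL.
Trough 138.2 μg/mL vs MEC 183 μg/mL: subtherapeutic.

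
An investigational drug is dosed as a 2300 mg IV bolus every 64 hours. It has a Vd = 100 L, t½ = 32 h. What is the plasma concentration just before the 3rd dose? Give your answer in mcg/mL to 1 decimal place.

7.2 mcg/mL

f = (1/2)^(τ/t½) = (1/2)^(64/32) ≈ 0.2500.
C₀ = D/Vd = 2300/100 ≈ 23.000 mcg/mL.
Before the 3rd dose, 2 doses have been given. Superposition: Cmin = C₀·(f + f²).
≈ 23.000 × (0.2500 + 0.0625) ≈ 23.000 × 0.3125 ≈ 7.188 mcg/mL.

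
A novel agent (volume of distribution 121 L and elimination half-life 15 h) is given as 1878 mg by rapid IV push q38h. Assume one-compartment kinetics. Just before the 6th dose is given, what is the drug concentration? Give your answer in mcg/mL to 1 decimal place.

f = (1/2)^(τ/t½) = (1/2)^(38/15) ≈ 0.1727.
C₀ = D/Vd = 1878/121 ≈ 15.521 mcg/mL.
Before the 6th dose, 5 doses have been given. Superposition: Cmin = C₀·(f + f² + … + f^5).
≈ 15.521 × (0.1727 + 0.0298 + 0.0052 + 0.0009 + 0.0002) ≈ 15.521 × 0.2088 ≈ 3.241 mcg/mL.

3.2 mcg/mL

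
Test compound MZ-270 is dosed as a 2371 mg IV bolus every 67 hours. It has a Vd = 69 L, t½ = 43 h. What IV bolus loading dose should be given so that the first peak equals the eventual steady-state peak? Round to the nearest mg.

3590 mg

f = (1/2)^(67/43) ≈ 0.339589; accumulation ratio R = 1/(1−f) ≈ 1.51421.
Loading dose to hit Cmax,ss on first dose: D_load = D_maint·R ≈ 2371 × 1.51421 ≈ 3590.19 mg.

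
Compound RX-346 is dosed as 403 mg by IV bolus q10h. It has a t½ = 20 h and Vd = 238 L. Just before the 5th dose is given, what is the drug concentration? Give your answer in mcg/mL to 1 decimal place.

3.1 mcg/mL

f = (1/2)^(τ/t½) = (1/2)^(10/20) ≈ 0.7071.
C₀ = D/Vd = 403/238 ≈ 1.693 mcg/mL.
Before the 5th dose, 4 doses have been given. Superposition: Cmin = C₀·(f + f² + … + f^4).
≈ 1.693 × (0.7071 + 0.5000 + 0.3535 + 0.2500) ≈ 1.693 × 1.8106 ≈ 3.065 mcg/mL.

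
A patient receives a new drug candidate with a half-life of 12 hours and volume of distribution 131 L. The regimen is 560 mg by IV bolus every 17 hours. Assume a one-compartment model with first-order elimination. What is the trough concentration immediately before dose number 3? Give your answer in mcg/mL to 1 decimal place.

f = (1/2)^(τ/t½) = (1/2)^(17/12) ≈ 0.3746.
C₀ = D/Vd = 560/131 ≈ 4.275 mcg/mL.
Before the 3rd dose, 2 doses have been given. Superposition: Cmin = C₀·(f + f²).
≈ 4.275 × (0.3746 + 0.1403) ≈ 4.275 × 0.5149 ≈ 2.201 mcg/mL.

2.2 mcg/mL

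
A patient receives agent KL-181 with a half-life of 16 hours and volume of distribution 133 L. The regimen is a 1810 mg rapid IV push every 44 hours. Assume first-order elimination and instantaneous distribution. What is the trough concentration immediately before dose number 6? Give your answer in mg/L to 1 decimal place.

f = (1/2)^(τ/t½) = (1/2)^(44/16) ≈ 0.1487.
C₀ = D/Vd = 1810/133 ≈ 13.609 mg/L.
Before the 6th dose, 5 doses have been given. Superposition: Cmin = C₀·(f + f² + … + f^5).
≈ 13.609 × (0.1487 + 0.0221 + 0.0033 + 0.0005 + 0.0001) ≈ 13.609 × 0.1747 ≈ 2.377 mg/L.

2.4 mg/L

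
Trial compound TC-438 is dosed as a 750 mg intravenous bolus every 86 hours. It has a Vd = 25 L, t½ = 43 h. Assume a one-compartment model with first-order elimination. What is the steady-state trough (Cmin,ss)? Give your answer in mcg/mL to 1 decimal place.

10.0 mcg/mL

τ = 86 h = 2 half-lives, so f = (1/2)^2 = 0.25.
At steady state, R = 1/(1 − 0.25) = 4/3.
Single-dose peak C₀ = D/Vd = 750/25 = 30 mcg/mL.
Steady-state peak Cmax,ss = C₀·R = 30 × 4/3 ≈ 40.000 mcg/mL.
Steady-state trough Cmin,ss = Cmax,ss·f ≈ 40.000 × 0.25 ≈ 10.000 mcg/mL.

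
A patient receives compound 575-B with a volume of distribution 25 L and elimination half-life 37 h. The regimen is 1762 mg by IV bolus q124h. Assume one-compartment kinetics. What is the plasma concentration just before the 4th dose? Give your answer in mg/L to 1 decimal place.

7.6 mg/L

f = (1/2)^(τ/t½) = (1/2)^(124/37) ≈ 0.0980.
C₀ = D/Vd = 1762/25 ≈ 70.480 mg/L.
Before the 4th dose, 3 doses have been given. Superposition: Cmin = C₀·(f + f² + … + f^3).
≈ 70.480 × (0.0980 + 0.0096 + 0.0009) ≈ 70.480 × 0.1085 ≈ 7.647 mg/L.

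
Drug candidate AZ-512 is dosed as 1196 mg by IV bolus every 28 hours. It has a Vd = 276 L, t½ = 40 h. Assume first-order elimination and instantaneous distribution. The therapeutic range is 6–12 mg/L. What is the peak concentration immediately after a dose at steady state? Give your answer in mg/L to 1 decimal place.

Over one 28-h interval, 28/40 ≈ 0.7 half-lives elapse, leaving f ≈ 0.6156 of each dose.
Accumulation ratio R = 1/(1 − f) ≈ 1/0.3844 ≈ 2.6015.
Single-dose peak C₀ = D/Vd = 1196/276 ≈ 4.333 mg/L.
Cmax,ss = C₀/(1 − f) ≈ 4.333/0.3844 ≈ 11.272 mg/L.
Peak 11.3 mg/L vs MTC 12 mg/L: below toxic threshold.

11.3 mg/L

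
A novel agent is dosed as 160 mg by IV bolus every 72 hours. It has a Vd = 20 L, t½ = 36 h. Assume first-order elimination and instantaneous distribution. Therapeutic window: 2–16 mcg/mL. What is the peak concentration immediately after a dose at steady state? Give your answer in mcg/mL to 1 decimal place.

10.7 mcg/mL

τ = 72 h = 2 half-lives, so f = (1/2)^2 = 0.25.
Accumulation ratio R = 1/(1 − f) = 1/0.75 = 4/3.
Single-dose peak C₀ = D/Vd = 160/20 = 8 mcg/mL.
Steady-state peak Cmax,ss = C₀·R = 8 × 4/3 ≈ 10.667 mcg/mL.
Peak 10.7 mcg/mL vs MTC 16 mcg/mL: below toxic threshold.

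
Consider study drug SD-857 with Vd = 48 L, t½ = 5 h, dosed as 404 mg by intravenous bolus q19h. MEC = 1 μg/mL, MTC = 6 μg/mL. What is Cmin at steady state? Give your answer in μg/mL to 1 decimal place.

Over one 19-h interval, 19/5 ≈ 3.8 half-lives elapse, leaving f ≈ 0.0718 of each dose.
Single-dose peak C₀ = D/Vd = 404/48 ≈ 8.417 μg/mL.
Steady-state trough Cmin,ss = C₀·f/(1−f) ≈ 8.417 × 0.0718/0.9282 ≈ 0.651 μg/mL.
Trough 0.7 μg/mL vs MEC 1 μg/mL: subtherapeutic.

0.7 μg/mL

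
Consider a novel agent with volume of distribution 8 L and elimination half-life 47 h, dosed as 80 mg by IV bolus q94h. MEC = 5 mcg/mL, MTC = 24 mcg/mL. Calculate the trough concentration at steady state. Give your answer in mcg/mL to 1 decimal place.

3.3 mcg/mL

The dosing interval is 2 half-lives, so f = 2^(−2) = 0.25.
Accumulation ratio R = 1/(1 − f) = 1/0.75 = 4/3.
Single-dose peak C₀ = D/Vd = 80/8 = 10 mcg/mL.
Steady-state peak Cmax,ss = C₀·R = 10 × 4/3 ≈ 13.333 mcg/mL.
Steady-state trough Cmin,ss = Cmax,ss·f ≈ 13.333 × 0.25 ≈ 3.333 mcg/mL.
Trough 3.3 mcg/mL vs MEC 5 mcg/mL: subtherapeutic.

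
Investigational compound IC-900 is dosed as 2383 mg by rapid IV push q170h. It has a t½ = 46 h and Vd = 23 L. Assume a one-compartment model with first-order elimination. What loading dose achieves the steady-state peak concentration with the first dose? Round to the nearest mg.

f = (1/2)^(170/46) ≈ 0.077179; accumulation ratio R = 1/(1−f) ≈ 1.08363.
Loading dose to hit Cmax,ss on first dose: D_load = D_maint·R ≈ 2383 × 1.08363 ≈ 2582.29 mg.

2582 mg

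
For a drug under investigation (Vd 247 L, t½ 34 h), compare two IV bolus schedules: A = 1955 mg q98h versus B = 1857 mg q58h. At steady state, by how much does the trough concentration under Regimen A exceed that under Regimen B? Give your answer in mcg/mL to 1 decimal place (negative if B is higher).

Regimen A: f = (1/2)^(98/34) ≈ 0.1356; Cmin,ss = (1955/247)·f/(1−f) ≈ 1.242 mcg/mL.
Regimen B: f = (1/2)^(58/34) ≈ 0.3065; Cmin,ss = (1857/247)·f/(1−f) ≈ 3.323 mcg/mL.
Difference ≈ 1.242 − 3.323 ≈ -2.081 mcg/mL.

-2.1 mcg/mL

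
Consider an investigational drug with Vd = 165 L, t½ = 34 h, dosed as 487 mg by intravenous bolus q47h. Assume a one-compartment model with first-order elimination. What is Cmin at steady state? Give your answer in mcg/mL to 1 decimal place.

1.8 mcg/mL

τ/t½ = 47/34 ≈ 1.3824, so fraction remaining f = (1/2)^(47/34) ≈ 0.3836.
Accumulation ratio R = 1/(1 − f) ≈ 1/0.6164 ≈ 1.6223.
Single-dose peak C₀ = D/Vd = 487/165 ≈ 2.952 mcg/mL.
Steady-state peak Cmax,ss = C₀·R ≈ 2.952 × 1.6223 ≈ 4.789 mcg/mL.
One interval later, Cmin,ss = Cmax,ss·e^(−kτ) ≈ 4.789 × 0.3836 ≈ 1.837 mcg/mL.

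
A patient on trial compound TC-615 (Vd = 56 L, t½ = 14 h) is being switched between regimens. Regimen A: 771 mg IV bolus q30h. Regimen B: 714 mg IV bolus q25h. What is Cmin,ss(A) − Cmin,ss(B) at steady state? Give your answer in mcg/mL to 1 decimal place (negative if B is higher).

Regimen A: f = (1/2)^(30/14) ≈ 0.2264; Cmin,ss = (771/56)·f/(1−f) ≈ 4.029 mcg/mL.
Regimen B: f = (1/2)^(25/14) ≈ 0.2900; Cmin,ss = (714/56)·f/(1−f) ≈ 5.208 mcg/mL.
Difference ≈ 4.029 − 5.208 ≈ -1.179 mcg/mL.

-1.2 mcg/mL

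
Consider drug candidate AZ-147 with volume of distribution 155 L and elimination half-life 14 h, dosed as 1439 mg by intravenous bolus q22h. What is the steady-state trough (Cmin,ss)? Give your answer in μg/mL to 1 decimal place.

4.7 μg/mL

k = ln2/t½ = ln2/14 ≈ 0.049511 h⁻¹; fraction remaining f = e^(−kτ) = e^(−0.049511×22) ≈ 0.3365.
At steady state, accumulation factor R = 1/(1 − e^(−kτ)) ≈ 1.5072.
Single-dose peak C₀ = D/Vd = 1439/155 ≈ 9.284 μg/mL.
Cmax,ss = C₀/(1 − f) ≈ 9.284/0.6635 ≈ 13.992 μg/mL.
One interval later, Cmin,ss = Cmax,ss·e^(−kτ) ≈ 13.992 × 0.3365 ≈ 4.708 μg/mL.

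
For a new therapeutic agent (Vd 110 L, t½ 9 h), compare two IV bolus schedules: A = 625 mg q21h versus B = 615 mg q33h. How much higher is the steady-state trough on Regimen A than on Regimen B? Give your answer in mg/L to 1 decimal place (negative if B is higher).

0.9 mg/L

Regimen A: f = (1/2)^(21/9) ≈ 0.1984; Cmin,ss = (625/110)·f/(1−f) ≈ 1.406 mg/L.
Regimen B: f = (1/2)^(33/9) ≈ 0.0787; Cmin,ss = (615/110)·f/(1−f) ≈ 0.478 mg/L.
Difference ≈ 1.406 − 0.478 ≈ 0.928 mg/L.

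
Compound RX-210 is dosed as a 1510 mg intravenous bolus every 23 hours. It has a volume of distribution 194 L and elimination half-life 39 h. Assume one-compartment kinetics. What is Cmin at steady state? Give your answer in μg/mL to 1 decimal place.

15.4 μg/mL

Over one 23-h interval, 23/39 ≈ 0.58974 half-lives elapse, leaving f ≈ 0.6645 of each dose.
At steady state, accumulation factor R = 1/(1 − e^(−kτ)) ≈ 2.9806.
Each bolus raises the concentration by D/Vd = 1510/194 ≈ 7.784 μg/mL.
Steady-state peak Cmax,ss = C₀·R ≈ 7.784 × 2.9806 ≈ 23.201 μg/mL.
Steady-state trough Cmin,ss = Cmax,ss·f ≈ 23.201 × 0.6645 ≈ 15.417 μg/mL.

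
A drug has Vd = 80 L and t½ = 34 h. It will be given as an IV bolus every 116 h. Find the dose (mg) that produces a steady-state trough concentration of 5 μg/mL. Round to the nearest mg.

τ/t½ = 116/34 ≈ 3.4118, so f = (1/2)^(116/34) ≈ 0.093963.
Cmin,ss = (D/Vd)·f/(1−f), so D = Cmin,ss·Vd·(1−f)/f.
D = 5 × 80 × (1−f)/f ≈ 5 × 80 × 9.64249 ≈ 3857.00 mg.

3857 mg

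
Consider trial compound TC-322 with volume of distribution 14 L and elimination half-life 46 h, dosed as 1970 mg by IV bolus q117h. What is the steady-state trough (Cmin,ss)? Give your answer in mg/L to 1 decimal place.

τ/t½ = 117/46 ≈ 2.5435, so fraction remaining f = (1/2)^(117/46) ≈ 0.1715.
Accumulation ratio R = 1/(1 − f) ≈ 1/0.8285 ≈ 1.2070.
Each bolus raises the concentration by D/Vd = 1970/14 ≈ 140.714 mg/L.
Steady-state peak Cmax,ss = C₀·R ≈ 140.714 × 1.2070 ≈ 169.842 mg/L.
One interval later, Cmin,ss = Cmax,ss·e^(−kτ) ≈ 169.842 × 0.1715 ≈ 29.128 mg/L.

29.1 mg/L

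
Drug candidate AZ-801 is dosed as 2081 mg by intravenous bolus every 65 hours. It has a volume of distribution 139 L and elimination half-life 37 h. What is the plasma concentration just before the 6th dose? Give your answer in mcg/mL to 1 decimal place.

f = (1/2)^(τ/t½) = (1/2)^(65/37) ≈ 0.2959.
C₀ = D/Vd = 2081/139 ≈ 14.971 mcg/mL.
Before the 6th dose, 5 doses have been given. Superposition: Cmin = C₀·(f + f² + … + f^5).
≈ 14.971 × (0.2959 + 0.0876 + 0.0259 + 0.0077 + 0.0023) ≈ 14.971 × 0.4194 ≈ 6.279 mcg/mL.

6.3 mcg/mL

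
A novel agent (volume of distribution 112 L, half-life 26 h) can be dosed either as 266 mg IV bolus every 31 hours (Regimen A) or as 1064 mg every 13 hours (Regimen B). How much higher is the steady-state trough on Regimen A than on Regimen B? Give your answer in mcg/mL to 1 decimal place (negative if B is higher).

-21.1 mcg/mL

Regimen A: f = (1/2)^(31/26) ≈ 0.4376; Cmin,ss = (266/112)·f/(1−f) ≈ 1.848 mcg/mL.
Regimen B: f = (1/2)^(13/26) ≈ 0.7071; Cmin,ss = (1064/112)·f/(1−f) ≈ 22.934 mcg/mL.
Difference ≈ 1.848 − 22.934 ≈ -21.086 mcg/mL.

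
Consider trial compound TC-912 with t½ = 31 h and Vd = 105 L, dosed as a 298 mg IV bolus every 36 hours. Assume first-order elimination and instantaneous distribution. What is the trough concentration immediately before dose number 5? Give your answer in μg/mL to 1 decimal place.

f = (1/2)^(τ/t½) = (1/2)^(36/31) ≈ 0.4471.
C₀ = D/Vd = 298/105 ≈ 2.838 μg/mL.
Before the 5th dose, 4 doses have been given. Superposition: Cmin = C₀·(f + f² + … + f^4).
≈ 2.838 × (0.4471 + 0.1999 + 0.0894 + 0.0400) ≈ 2.838 × 0.7764 ≈ 2.203 μg/mL.

2.2 μg/mL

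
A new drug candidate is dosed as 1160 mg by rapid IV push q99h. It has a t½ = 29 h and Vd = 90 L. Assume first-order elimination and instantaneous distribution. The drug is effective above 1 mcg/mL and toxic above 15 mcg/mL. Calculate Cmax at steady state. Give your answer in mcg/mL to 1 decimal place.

k = ln2/t½ = ln2/29 ≈ 0.023902 h⁻¹; fraction remaining f = e^(−kτ) = e^(−0.023902×99) ≈ 0.0938.
Accumulation ratio R = 1/(1 − f) ≈ 1/0.9062 ≈ 1.1035.
Each bolus raises the concentration by D/Vd = 1160/90 ≈ 12.889 mcg/mL.
Steady-state peak Cmax,ss = C₀·R ≈ 12.889 × 1.1035 ≈ 14.223 mcg/mL.
Peak 14.2 mcg/mL vs MTC 15 mcg/mL: below toxic threshold.

14.2 mcg/mL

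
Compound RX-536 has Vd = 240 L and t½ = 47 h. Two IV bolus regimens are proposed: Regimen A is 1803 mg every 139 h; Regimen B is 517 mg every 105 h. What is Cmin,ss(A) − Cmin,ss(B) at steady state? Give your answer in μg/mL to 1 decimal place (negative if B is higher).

Regimen A: f = (1/2)^(139/47) ≈ 0.1287; Cmin,ss = (1803/240)·f/(1−f) ≈ 1.110 μg/mL.
Regimen B: f = (1/2)^(105/47) ≈ 0.2126; Cmin,ss = (517/240)·f/(1−f) ≈ 0.582 μg/mL.
Difference ≈ 1.110 − 0.582 ≈ 0.528 μg/mL.

0.5 μg/mL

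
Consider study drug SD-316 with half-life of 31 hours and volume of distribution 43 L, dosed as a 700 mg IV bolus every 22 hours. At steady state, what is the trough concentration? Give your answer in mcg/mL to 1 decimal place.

25.6 mcg/mL

Over one 22-h interval, 22/31 ≈ 0.70968 half-lives elapse, leaving f ≈ 0.6115 of each dose.
Accumulation ratio R = 1/(1 − f) ≈ 1/0.3885 ≈ 2.5740.
Each bolus raises the concentration by D/Vd = 700/43 ≈ 16.279 mcg/mL.
Steady-state peak Cmax,ss = C₀·R ≈ 16.279 × 2.5740 ≈ 41.902 mcg/mL.
One interval later, Cmin,ss = Cmax,ss·e^(−kτ) ≈ 41.902 × 0.6115 ≈ 25.623 mcg/mL.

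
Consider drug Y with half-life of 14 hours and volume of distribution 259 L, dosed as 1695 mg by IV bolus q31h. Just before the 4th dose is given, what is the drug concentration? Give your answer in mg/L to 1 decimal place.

f = (1/2)^(τ/t½) = (1/2)^(31/14) ≈ 0.2155.
C₀ = D/Vd = 1695/259 ≈ 6.544 mg/L.
Before the 4th dose, 3 doses have been given. Superposition: Cmin = C₀·(f + f² + … + f^3).
≈ 6.544 × (0.2155 + 0.0464 + 0.0100) ≈ 6.544 × 0.2719 ≈ 1.779 mg/L.

1.8 mg/L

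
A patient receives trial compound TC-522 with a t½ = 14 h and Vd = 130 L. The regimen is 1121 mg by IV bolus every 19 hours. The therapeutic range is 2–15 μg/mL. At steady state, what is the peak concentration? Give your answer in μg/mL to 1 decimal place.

14.1 μg/mL

Over one 19-h interval, 19/14 ≈ 1.3571 half-lives elapse, leaving f ≈ 0.3904 of each dose.
At steady state, accumulation factor R = 1/(1 − e^(−kτ)) ≈ 1.6404.
Each bolus raises the concentration by D/Vd = 1121/130 ≈ 8.623 μg/mL.
Cmax,ss = C₀/(1 − f) ≈ 8.623/0.6096 ≈ 14.145 μg/mL.
Peak 14.1 μg/mL vs MTC 15 μg/mL: below toxic threshold.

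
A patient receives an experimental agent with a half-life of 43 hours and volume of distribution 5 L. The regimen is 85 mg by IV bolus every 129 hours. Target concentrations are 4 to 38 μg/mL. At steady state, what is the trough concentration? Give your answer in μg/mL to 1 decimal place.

τ = 129 h = 3 half-lives, so f = (1/2)^3 = 0.125.
At steady state, R = 1/(1 − 0.125) = 8/7.
Single-dose peak C₀ = D/Vd = 85/5 = 17 μg/mL.
Steady-state peak Cmax,ss = C₀·R = 17 × 8/7 ≈ 19.429 μg/mL.
Steady-state trough Cmin,ss = Cmax,ss·f ≈ 19.429 × 0.125 ≈ 2.429 μg/mL.
Trough 2.4 μg/mL vs MEC 4 μg/mL: subtherapeutic.

2.4 μg/mL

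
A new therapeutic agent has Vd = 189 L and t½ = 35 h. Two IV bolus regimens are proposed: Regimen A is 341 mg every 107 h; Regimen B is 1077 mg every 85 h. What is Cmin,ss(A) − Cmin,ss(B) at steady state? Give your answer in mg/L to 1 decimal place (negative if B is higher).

-1.1 mg/L

Regimen A: f = (1/2)^(107/35) ≈ 0.1201; Cmin,ss = (341/189)·f/(1−f) ≈ 0.246 mg/L.
Regimen B: f = (1/2)^(85/35) ≈ 0.1857; Cmin,ss = (1077/189)·f/(1−f) ≈ 1.300 mg/L.
Difference ≈ 0.246 − 1.300 ≈ -1.054 mg/L.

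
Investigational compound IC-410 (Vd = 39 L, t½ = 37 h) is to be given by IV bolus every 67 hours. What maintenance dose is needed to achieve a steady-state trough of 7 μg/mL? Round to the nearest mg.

685 mg

τ/t½ = 67/37 ≈ 1.8108, so f = (1/2)^(67/37) ≈ 0.285031.
Cmin,ss = (D/Vd)·f/(1−f), so D = Cmin,ss·Vd·(1−f)/f.
D = 7 × 39 × (1−f)/f ≈ 7 × 39 × 2.50839 ≈ 684.79 mg.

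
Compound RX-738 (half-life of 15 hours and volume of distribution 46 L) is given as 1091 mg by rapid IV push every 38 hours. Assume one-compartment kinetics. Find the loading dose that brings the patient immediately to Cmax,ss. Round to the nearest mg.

1319 mg

f = (1/2)^(38/15) ≈ 0.172739; accumulation ratio R = 1/(1−f) ≈ 1.20881.
Loading dose to hit Cmax,ss on first dose: D_load = D_maint·R ≈ 1091 × 1.20881 ≈ 1318.81 mg.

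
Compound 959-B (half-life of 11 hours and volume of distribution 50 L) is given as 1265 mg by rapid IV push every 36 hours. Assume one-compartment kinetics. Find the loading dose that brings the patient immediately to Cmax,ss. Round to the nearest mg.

1411 mg

f = (1/2)^(36/11) ≈ 0.103469; accumulation ratio R = 1/(1−f) ≈ 1.11541.
Loading dose to hit Cmax,ss on first dose: D_load = D_maint·R ≈ 1265 × 1.11541 ≈ 1410.99 mg.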